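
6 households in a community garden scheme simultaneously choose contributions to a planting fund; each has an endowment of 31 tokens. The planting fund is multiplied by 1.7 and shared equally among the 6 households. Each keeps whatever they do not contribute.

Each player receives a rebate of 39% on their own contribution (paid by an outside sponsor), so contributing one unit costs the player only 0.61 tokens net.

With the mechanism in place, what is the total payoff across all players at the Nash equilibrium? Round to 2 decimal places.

186.00 tokens

Even with the mechanism, each unit contributed returns only (1.7/6) / 0.61 = 0.4645 per unit of net cost, so contributing nothing is still dominant.
Everyone keeps their endowment and the group total is 6 × 31 = 186.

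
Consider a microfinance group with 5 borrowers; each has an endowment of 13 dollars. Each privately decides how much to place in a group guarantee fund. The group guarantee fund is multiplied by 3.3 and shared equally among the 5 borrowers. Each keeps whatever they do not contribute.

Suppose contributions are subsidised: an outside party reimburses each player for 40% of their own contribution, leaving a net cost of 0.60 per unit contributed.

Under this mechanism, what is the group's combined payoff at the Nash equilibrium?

240.50 dollars

The effective private return per unit is now (3.3/5) / 0.60 = 1.1000 > 1, so every player's dominant strategy flips to full contribution.
So the Nash equilibrium is full contribution by all 5; the group earns 5 × (13 × 0.40 + 3.3 × 13) = 240.50.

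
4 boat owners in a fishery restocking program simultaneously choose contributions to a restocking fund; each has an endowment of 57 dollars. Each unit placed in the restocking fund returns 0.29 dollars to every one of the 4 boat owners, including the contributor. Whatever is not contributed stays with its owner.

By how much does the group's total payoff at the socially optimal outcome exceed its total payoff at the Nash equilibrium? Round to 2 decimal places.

The private return per contributed unit is 0.29 < 1, so contributing 0 is dominant for every player. At the Nash equilibrium everyone keeps their 57, and the group total is 4 × 57 = 228.
Each contributed unit returns 1.160 to the group as a whole (0.29 to each of 4 players), which exceeds 1, so the social optimum is full contribution: group total = 1.160 × 228 = 264.48.
Efficiency loss = 264.48 − 228 = 36.48.

36.48 dollars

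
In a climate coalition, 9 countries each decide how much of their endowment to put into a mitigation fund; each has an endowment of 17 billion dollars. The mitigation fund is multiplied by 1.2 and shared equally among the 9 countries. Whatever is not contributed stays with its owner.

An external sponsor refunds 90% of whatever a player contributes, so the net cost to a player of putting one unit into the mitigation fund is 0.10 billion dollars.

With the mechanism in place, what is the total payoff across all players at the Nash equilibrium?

321.30 billion dollars

The effective private return per unit is now (1.2/9) / 0.10 = 1.3333 > 1, so every player's dominant strategy flips to full contribution.
At the Nash equilibrium everyone contributes 17. Group total payoff = 9 × (17 × 0.90 + 1.2 × 17) = 321.30.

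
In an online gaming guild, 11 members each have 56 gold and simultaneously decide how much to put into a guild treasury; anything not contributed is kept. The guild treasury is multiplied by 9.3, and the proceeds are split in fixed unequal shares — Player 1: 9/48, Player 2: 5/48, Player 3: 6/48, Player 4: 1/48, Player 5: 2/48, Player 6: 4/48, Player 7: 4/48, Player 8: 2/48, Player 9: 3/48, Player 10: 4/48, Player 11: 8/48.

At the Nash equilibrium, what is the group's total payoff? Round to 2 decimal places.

2010.40 gold

A player with share s gets back 9.3·s per unit contributed, so full contribution is dominant for anyone with s > 1/9.3 = 0.1075 and zero contribution is dominant for anyone below.
Player 1, Player 3 and Player 11 are above the threshold, contributing 56 each; the remaining 8 contribute 0. Total contributed: 168.
The guild treasury pays out 9.3 × 168 = 1562.40 in total (split across the unequal shares, but the aggregate is all that matters for the group sum).
The 8 free-riders keep 56 each, adding 448. Group total = 448 + 1562.40 = 2010.40.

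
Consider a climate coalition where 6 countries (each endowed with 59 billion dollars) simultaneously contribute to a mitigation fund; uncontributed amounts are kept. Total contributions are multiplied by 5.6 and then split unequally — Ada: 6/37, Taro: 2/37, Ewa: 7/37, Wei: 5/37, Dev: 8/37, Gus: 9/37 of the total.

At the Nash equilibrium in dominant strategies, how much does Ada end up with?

Player j's private return per contributed unit is 5.6 × (j's share). Contributing is weakly dominant for j when that share is at least 1/5.6 = 0.1786, and contributing 0 is dominant otherwise.
The shares above 0.1786 belong to Ewa, Dev and Gus, contributing 59 each; the remaining 3 contribute 0. Total contributed: 177.
Ada keeps 59 and receives 5.6 × 177 × 6/37 = 160.74 from the mitigation fund, for a payoff of 219.74.

219.74 billion dollars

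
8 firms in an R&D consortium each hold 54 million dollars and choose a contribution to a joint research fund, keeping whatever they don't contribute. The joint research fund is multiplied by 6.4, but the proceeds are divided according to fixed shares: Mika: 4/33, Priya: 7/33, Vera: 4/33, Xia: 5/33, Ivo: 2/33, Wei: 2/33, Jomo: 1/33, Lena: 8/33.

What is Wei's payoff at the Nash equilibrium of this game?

95.89 million dollars

Each unit j contributes comes back to j as 6.4 × (j's share), so j prefers to contribute only if that share exceeds 1/6.4 = 0.1563; otherwise keeping the unit dominates.
The shares above 0.1563 belong to Priya and Lena, contributing 54 each; the remaining 6 contribute 0. Total contributed: 108.
Wei keeps 54 and receives 6.4 × 108 × 2/33 = 41.89 from the joint research fund, for a payoff of 95.89.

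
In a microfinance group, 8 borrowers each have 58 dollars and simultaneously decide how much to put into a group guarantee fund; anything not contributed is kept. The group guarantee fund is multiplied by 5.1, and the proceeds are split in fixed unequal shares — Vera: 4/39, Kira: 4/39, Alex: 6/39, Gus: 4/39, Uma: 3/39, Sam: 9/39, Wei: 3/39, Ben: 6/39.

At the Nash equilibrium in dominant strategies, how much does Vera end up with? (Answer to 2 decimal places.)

88.34 dollars

For player j, contributing a unit is worthwhile iff 5.1 × (j's share) ≥ 1, i.e. iff j's share is at least 0.1961.
The only share above 0.1961 is Sam's 9/39, contributing 58; the remaining 7 contribute 0. Total contributed: 58.
Vera keeps 58 and receives 5.1 × 58 × 4/39 = 30.34 from the group guarantee fund, for a payoff of 88.34.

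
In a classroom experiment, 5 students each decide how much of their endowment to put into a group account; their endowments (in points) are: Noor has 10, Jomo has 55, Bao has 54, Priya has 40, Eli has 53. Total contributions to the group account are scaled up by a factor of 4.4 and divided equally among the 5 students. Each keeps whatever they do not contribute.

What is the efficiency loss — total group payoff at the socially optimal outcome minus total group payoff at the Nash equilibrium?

The private return per contributed unit is 4.4/5 = 0.8800 < 1 for every player regardless of endowment, so the Nash equilibrium is zero contribution and the group total is Σ E_j = 10 + 55 + 54 + 40 + 53 = 212.
Each contributed unit returns 4.400 to the group, so the social optimum is full contribution by everyone: group total = 4.400 × 212 = 932.80.
Efficiency loss = (4.400 − 1) × 212 = 720.80.

720.80 points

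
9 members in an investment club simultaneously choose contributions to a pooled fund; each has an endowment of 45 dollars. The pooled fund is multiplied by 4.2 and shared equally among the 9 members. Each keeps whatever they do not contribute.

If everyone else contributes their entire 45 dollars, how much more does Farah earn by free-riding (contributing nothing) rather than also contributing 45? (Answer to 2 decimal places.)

24.00 dollars

Switching from a contribution of 45 to 0 lets Farah keep an extra 45 dollars, but lowers the pooled fund by 45, which costs Farah their own share of that drop: 4.2/9 × 45 = 21.00.
Net gain = 45 − 21.00 = 24.00. The private return per contributed unit (0.4667) is below 1, so free-riding is indeed the best response regardless of what the others do.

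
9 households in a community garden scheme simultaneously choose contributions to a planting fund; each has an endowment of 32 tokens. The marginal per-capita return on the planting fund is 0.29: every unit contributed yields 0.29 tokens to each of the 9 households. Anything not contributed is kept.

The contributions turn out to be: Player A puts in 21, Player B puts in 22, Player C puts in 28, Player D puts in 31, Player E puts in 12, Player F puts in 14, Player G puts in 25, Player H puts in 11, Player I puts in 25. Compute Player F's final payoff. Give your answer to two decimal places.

Total contributed: 21 + 22 + 28 + 31 + 12 + 14 + 25 + 11 + 25 = 189.
Each receives 0.29 × 189 = 54.81 from the planting fund.
Player F keeps 32 − 14 = 18, so Player F's payoff is 18 + 54.81 = 72.81.

72.81 tokens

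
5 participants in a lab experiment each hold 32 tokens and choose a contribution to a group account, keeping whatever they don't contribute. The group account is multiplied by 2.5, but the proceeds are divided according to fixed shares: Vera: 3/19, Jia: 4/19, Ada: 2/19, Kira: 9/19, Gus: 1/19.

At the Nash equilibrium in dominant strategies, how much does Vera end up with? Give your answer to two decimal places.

44.63 tokens

A player with share s gets back 2.5·s per unit contributed, so full contribution is dominant for anyone with s > 1/2.5 = 0.4000 and zero contribution is dominant for anyone below.
The only share above 0.4000 is Kira's 9/19, contributing 32; the remaining 4 contribute 0. Total contributed: 32.
Vera keeps 32 and receives 2.5 × 32 × 3/19 = 12.63 from the group account, for a payoff of 44.63.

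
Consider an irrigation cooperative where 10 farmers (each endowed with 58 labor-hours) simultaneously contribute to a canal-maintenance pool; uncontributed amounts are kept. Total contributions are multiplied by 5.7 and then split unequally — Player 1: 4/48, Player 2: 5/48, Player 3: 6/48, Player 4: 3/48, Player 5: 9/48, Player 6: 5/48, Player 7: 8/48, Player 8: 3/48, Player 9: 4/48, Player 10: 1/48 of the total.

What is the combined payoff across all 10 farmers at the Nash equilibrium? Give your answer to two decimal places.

852.60 labor-hours

Player j's private return per contributed unit is 5.7 × (j's share). Contributing is weakly dominant for j when that share is at least 1/5.7 = 0.1754, and contributing 0 is dominant otherwise.
The only share above 0.1754 is Player 5's 9/48, contributing 58; the remaining 9 contribute 0. Total contributed: 58.
The canal-maintenance pool pays out 5.7 × 58 = 330.60 in total (split across the unequal shares, but the aggregate is all that matters for the group sum).
The 9 free-riders keep 58 each, adding 522. Group total = 522 + 330.60 = 852.60.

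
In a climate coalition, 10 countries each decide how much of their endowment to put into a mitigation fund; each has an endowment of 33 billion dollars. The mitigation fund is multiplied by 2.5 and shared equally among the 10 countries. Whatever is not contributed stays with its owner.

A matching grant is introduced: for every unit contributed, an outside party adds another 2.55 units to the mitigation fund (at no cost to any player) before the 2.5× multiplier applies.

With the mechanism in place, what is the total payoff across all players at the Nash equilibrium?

The effective private return is 2.5 × 3.55 / 10 = 0.8875, which is still under 1, so the mechanism doesn't change anyone's dominant strategy: zero contribution.
Everyone keeps their endowment and the group total is 10 × 33 = 330.

330.00 billion dollars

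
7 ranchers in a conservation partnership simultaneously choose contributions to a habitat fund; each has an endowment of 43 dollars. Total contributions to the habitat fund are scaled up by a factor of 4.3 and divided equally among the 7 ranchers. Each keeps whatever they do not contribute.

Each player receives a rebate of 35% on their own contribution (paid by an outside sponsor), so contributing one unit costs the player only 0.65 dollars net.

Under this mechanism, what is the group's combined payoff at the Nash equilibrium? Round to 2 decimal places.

301.00 dollars

Even with the mechanism, each unit contributed returns only (4.3/7) / 0.65 = 0.9451 per unit of net cost, so contributing nothing is still dominant.
At the Nash equilibrium no one contributes; group total payoff = 7 × 43 = 301.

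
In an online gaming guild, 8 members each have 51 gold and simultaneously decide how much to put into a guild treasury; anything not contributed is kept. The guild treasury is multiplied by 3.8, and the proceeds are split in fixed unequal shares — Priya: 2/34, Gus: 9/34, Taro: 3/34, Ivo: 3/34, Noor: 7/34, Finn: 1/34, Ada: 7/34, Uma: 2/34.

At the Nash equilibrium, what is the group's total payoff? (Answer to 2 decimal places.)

550.80 gold

Each unit j contributes comes back to j as 3.8 × (j's share), so j prefers to contribute only if that share exceeds 1/3.8 = 0.2632; otherwise keeping the unit dominates.
Gus alone (share 9/34) is above the threshold, contributing 51; the remaining 7 contribute 0. Total contributed: 51.
The guild treasury pays out 3.8 × 51 = 193.80 in total (split across the unequal shares, but the aggregate is all that matters for the group sum).
The 7 free-riders keep 51 each, adding 357. Group total = 357 + 193.80 = 550.80.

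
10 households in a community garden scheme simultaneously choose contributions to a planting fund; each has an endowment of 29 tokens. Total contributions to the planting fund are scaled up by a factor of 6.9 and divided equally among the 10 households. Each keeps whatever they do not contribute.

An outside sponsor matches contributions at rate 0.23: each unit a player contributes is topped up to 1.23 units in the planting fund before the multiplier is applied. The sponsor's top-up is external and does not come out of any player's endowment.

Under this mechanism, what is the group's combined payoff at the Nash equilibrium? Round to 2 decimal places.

290.00 tokens

With the mechanism, a contributed unit returns 6.9 × 1.23 / 10 = 0.8487 per unit of net cost — still below 1 — so contributing 0 remains dominant for every player.
Everyone keeps their endowment and the group total is 10 × 29 = 290.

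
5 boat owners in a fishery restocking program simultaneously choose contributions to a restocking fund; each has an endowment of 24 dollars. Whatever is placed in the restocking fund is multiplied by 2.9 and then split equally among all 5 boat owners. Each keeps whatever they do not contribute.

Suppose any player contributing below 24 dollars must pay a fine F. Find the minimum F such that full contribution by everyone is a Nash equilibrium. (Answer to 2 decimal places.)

Given the others contribute fully, the best deviation is to contribute 0 (any partial contribution still incurs the fine and gives up units whose private return 0.5800 is below 1).
Deviating from 24 to 0 saves 24 dollars but forfeits the deviator's share of the drop in the restocking fund: 2.9/5 × 24 = 13.92.
So the deviation gain is 24 − 13.92 = 10.08, and the fine must be at least 10.08 dollars to wipe it out.

10.08 dollars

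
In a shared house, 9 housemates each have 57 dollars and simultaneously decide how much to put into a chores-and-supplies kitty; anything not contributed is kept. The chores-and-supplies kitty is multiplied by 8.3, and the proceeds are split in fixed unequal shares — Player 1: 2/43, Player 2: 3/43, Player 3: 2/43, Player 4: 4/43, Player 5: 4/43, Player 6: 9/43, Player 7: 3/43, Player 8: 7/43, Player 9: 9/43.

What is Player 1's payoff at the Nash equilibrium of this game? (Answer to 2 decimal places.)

123.01 dollars

Each unit j contributes comes back to j as 8.3 × (j's share), so j prefers to contribute only if that share exceeds 1/8.3 = 0.1205; otherwise keeping the unit dominates.
The shares above 0.1205 belong to Player 6, Player 8 and Player 9, contributing 57 each; the remaining 6 contribute 0. Total contributed: 171.
Player 1 keeps 57 and receives 8.3 × 171 × 2/43 = 66.01 from the chores-and-supplies kitty, for a payoff of 123.01.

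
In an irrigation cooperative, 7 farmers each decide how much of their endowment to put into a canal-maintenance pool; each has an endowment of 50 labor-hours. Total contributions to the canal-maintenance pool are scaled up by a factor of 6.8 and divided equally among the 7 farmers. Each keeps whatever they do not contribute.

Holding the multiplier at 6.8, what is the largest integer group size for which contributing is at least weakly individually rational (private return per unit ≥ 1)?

Private return per unit is 6.8/(group size), which is ≥ 1 whenever the group size is ≤ 6.8.
The largest such integer is 6.

6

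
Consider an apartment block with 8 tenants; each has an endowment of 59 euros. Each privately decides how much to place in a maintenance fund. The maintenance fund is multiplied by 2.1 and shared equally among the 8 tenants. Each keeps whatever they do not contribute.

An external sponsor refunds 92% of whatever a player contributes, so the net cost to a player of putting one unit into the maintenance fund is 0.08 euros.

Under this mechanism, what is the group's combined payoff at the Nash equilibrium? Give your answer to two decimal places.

1425.44 euros

The effective private return per unit is now (2.1/8) / 0.08 = 3.2813 > 1, so every player's dominant strategy flips to full contribution.
At the Nash equilibrium everyone contributes 59. Group total payoff = 8 × (59 × 0.92 + 2.1 × 59) = 1425.44.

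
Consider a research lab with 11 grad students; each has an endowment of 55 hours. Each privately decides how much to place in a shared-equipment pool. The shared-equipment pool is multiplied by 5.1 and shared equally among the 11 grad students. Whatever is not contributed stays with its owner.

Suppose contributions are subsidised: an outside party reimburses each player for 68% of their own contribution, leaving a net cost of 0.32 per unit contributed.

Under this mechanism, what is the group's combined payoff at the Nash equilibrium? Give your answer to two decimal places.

3496.90 hours

Under the mechanism each unit contributed yields (5.1/11) / 0.32 = 1.4489 back to its contributor per unit of net cost, which exceeds 1, making full contribution the dominant choice for everyone.
At the Nash equilibrium everyone contributes 55. Group total payoff = 11 × (55 × 0.68 + 5.1 × 55) = 3496.90.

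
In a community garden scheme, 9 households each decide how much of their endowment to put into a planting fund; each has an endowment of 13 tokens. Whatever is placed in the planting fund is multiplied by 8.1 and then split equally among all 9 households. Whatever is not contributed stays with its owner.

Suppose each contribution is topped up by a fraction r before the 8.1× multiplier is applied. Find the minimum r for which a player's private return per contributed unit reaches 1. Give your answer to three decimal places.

With matching at rate r, one contributed unit becomes (1 + r) in the planting fund and returns 8.1 × (1 + r) / 9 to the contributor.
Setting this equal to 1: 1 + r = 9/8.1 = 1.1111.
So the minimum matching rate is r = 1.1111 − 1 = 0.111.

0.111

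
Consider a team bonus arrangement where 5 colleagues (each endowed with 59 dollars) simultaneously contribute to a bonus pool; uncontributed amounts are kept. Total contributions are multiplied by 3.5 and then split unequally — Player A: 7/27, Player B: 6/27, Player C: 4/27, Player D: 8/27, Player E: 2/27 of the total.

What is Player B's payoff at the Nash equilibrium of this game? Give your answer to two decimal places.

For player j, contributing a unit is worthwhile iff 3.5 × (j's share) ≥ 1, i.e. iff j's share is at least 0.2857.
Player D alone (share 8/27) is above the threshold, contributing 59; the remaining 4 contribute 0. Total contributed: 59.
Player B keeps 59 and receives 3.5 × 59 × 6/27 = 45.89 from the bonus pool, for a payoff of 104.89.

104.89 dollars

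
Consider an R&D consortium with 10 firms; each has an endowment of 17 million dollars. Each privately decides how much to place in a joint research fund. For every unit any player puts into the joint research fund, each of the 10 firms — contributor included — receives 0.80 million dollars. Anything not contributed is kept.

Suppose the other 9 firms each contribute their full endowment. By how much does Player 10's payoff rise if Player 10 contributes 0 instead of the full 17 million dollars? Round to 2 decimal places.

3.40 million dollars

Switching from a contribution of 17 to 0 lets Player 10 keep an extra 17 million dollars, but lowers the joint research fund by 17, which costs Player 10 their own share of that drop: 0.80 × 17 = 13.60.
Net gain = 17 − 13.60 = 3.40. The private return per contributed unit (0.80) is below 1, so free-riding is indeed the best response regardless of what the others do.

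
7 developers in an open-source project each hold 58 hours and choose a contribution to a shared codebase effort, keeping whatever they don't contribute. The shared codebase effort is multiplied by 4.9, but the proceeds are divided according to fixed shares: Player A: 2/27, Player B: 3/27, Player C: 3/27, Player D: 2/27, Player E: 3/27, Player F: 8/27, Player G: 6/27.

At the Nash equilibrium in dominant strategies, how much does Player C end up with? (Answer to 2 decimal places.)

A player with share s gets back 4.9·s per unit contributed, so full contribution is dominant for anyone with s > 1/4.9 = 0.2041 and zero contribution is dominant for anyone below.
Player F and Player G are above the threshold, contributing 58 each; the remaining 5 contribute 0. Total contributed: 116.
Player C keeps 58 and receives 4.9 × 116 × 3/27 = 63.16 from the shared codebase effort, for a payoff of 121.16.

121.16 hours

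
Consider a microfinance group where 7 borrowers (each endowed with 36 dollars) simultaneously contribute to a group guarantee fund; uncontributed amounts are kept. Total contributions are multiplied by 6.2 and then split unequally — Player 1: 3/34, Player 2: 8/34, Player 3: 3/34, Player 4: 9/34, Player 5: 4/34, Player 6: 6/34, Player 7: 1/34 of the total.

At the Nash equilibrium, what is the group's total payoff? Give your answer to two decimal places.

813.60 dollars

For player j, contributing a unit is worthwhile iff 6.2 × (j's share) ≥ 1, i.e. iff j's share is at least 0.1613.
Player 2, Player 4 and Player 6 are above the threshold, contributing 36 each; the remaining 4 contribute 0. Total contributed: 108.
The group guarantee fund pays out 6.2 × 108 = 669.60 in total (split across the unequal shares, but the aggregate is all that matters for the group sum).
The 4 free-riders keep 36 each, adding 144. Group total = 144 + 669.60 = 813.60.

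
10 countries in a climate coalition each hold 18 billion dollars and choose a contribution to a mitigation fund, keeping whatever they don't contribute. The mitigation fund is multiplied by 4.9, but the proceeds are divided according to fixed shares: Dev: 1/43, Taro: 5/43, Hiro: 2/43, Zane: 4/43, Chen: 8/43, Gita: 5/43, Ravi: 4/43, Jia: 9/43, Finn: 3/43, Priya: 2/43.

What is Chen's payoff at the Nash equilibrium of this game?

Player j's private return per contributed unit is 4.9 × (j's share). Contributing is weakly dominant for j when that share is at least 1/4.9 = 0.2041, and contributing 0 is dominant otherwise.
Jia alone (share 9/43) is above the threshold, contributing 18; the remaining 9 contribute 0. Total contributed: 18.
Chen keeps 18 and receives 4.9 × 18 × 8/43 = 16.41 from the mitigation fund, for a payoff of 34.41.

34.41 billion dollars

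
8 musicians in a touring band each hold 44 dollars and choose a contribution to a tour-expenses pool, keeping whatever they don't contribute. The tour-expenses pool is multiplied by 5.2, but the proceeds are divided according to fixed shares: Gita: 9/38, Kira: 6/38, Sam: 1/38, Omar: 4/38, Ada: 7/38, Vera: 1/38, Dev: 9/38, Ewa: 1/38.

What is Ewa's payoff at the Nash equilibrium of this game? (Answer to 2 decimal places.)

Each unit j contributes comes back to j as 5.2 × (j's share), so j prefers to contribute only if that share exceeds 1/5.2 = 0.1923; otherwise keeping the unit dominates.
Gita and Dev clear that bar, contributing 44 each; the remaining 6 contribute 0. Total contributed: 88.
Ewa keeps 44 and receives 5.2 × 88 × 1/38 = 12.04 from the tour-expenses pool, for a payoff of 56.04.

56.04 dollars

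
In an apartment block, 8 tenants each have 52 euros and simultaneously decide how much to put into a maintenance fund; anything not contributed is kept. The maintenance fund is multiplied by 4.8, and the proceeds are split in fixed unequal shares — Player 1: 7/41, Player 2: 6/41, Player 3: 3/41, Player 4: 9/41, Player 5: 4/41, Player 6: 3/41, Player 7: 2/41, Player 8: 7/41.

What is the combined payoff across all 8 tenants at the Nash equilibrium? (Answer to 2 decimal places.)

613.60 euros

Player j's private return per contributed unit is 4.8 × (j's share). Contributing is weakly dominant for j when that share is at least 1/4.8 = 0.2083, and contributing 0 is dominant otherwise.
The only share above 0.2083 is Player 4's 9/41, contributing 52; the remaining 7 contribute 0. Total contributed: 52.
The maintenance fund pays out 4.8 × 52 = 249.60 in total (split across the unequal shares, but the aggregate is all that matters for the group sum).
The 7 free-riders keep 52 each, adding 364. Group total = 364 + 249.60 = 613.60.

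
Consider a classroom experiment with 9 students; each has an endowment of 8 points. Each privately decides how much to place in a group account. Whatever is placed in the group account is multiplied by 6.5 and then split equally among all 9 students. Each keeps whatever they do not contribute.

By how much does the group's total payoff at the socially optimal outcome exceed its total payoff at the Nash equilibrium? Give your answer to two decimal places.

396.00 points

Each contributed unit returns 6.5/9 = 0.7222 to its contributor — below 1 — so contributing 0 is dominant for every player. At the Nash equilibrium everyone keeps their 8, and the group total is 9 × 8 = 72.
Each contributed unit returns 6.500 to the group as a whole (0.7222 to each of 9 players), which exceeds 1, so the social optimum is full contribution: group total = 6.500 × 72 = 468.00.
Efficiency loss = 468.00 − 72 = 396.00.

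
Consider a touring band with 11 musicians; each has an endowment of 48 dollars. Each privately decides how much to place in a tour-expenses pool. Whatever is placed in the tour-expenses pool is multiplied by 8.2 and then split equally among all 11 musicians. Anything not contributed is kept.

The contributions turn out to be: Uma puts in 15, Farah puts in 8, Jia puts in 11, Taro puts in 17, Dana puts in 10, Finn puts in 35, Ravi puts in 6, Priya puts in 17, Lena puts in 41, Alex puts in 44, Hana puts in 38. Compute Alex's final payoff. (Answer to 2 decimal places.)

184.40 dollars

Total contributed: 15 + 8 + 11 + 17 + 10 + 35 + 6 + 17 + 41 + 44 + 38 = 242.
Each receives 8.2 × 242 / 11 = 180.40 from the tour-expenses pool.
Alex keeps 48 − 44 = 4, so Alex's payoff is 4 + 180.40 = 184.40.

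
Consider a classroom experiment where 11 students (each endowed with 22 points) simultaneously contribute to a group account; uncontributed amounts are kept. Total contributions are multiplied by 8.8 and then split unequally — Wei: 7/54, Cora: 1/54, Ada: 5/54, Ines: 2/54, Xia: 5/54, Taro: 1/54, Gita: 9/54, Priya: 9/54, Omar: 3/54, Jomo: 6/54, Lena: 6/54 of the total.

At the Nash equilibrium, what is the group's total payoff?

756.80 points

Player j's private return per contributed unit is 8.8 × (j's share). Contributing is weakly dominant for j when that share is at least 1/8.8 = 0.1136, and contributing 0 is dominant otherwise.
The shares above 0.1136 belong to Wei, Gita and Priya, contributing 22 each; the remaining 8 contribute 0. Total contributed: 66.
The group account pays out 8.8 × 66 = 580.80 in total (split across the unequal shares, but the aggregate is all that matters for the group sum).
The 8 free-riders keep 22 each, adding 176. Group total = 176 + 580.80 = 756.80.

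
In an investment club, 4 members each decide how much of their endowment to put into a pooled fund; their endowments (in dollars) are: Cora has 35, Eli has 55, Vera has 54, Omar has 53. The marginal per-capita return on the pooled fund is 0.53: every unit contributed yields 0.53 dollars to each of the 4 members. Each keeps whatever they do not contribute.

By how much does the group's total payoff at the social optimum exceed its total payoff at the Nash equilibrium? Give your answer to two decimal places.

The private return per contributed unit is 0.53 < 1 for everyone, so the Nash equilibrium is zero contribution and the group total is Σ E_j = 35 + 55 + 54 + 53 = 197.
Each contributed unit returns 2.120 to the group, so the social optimum is full contribution by everyone: group total = 2.120 × 197 = 417.64.
Efficiency loss = (2.120 − 1) × 197 = 220.64.

220.64 dollars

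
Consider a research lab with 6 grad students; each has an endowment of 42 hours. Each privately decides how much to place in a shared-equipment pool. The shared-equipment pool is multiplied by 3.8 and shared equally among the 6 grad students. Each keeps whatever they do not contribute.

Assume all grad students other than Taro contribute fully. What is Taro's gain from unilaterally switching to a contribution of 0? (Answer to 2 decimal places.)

Switching from a contribution of 42 to 0 lets Taro keep an extra 42 hours, but lowers the shared-equipment pool by 42, which costs Taro their own share of that drop: 3.8/6 × 42 = 26.60.
Net gain = 42 − 26.60 = 15.40. The private return per contributed unit (0.6333) is below 1, so free-riding is indeed the best response regardless of what the others do.

15.40 hours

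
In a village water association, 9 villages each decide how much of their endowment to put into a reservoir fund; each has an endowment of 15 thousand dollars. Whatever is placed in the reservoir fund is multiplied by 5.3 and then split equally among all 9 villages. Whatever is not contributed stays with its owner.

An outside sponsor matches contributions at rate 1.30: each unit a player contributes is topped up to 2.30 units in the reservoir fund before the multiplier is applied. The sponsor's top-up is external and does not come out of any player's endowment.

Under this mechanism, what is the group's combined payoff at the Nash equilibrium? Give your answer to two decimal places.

The effective private return per unit is now 5.3 × 2.30 / 9 = 1.3544 > 1, so every player's dominant strategy flips to full contribution.
At the Nash equilibrium everyone contributes 15. Group total payoff = 5.3 × 2.30 × 135 = 1645.65.

1645.65 thousand dollars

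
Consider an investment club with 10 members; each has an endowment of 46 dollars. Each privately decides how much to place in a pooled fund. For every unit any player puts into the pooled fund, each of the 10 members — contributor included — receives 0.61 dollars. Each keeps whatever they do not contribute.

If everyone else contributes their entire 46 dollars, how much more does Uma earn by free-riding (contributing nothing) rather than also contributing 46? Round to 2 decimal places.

Switching from a contribution of 46 to 0 lets Uma keep an extra 46 dollars, but lowers the pooled fund by 46, which costs Uma their own share of that drop: 0.61 × 46 = 28.06.
Net gain = 46 − 28.06 = 17.94. The private return per contributed unit (0.61) is below 1, so free-riding is indeed the best response regardless of what the others do.

17.94 dollars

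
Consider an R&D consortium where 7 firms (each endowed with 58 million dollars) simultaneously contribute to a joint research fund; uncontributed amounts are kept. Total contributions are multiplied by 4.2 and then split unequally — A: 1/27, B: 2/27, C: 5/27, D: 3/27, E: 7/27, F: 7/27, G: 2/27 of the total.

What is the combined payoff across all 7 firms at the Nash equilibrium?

777.20 million dollars

For player j, contributing a unit is worthwhile iff 4.2 × (j's share) ≥ 1, i.e. iff j's share is at least 0.2381.
E and F are above the threshold, contributing 58 each; the remaining 5 contribute 0. Total contributed: 116.
The joint research fund pays out 4.2 × 116 = 487.20 in total (split across the unequal shares, but the aggregate is all that matters for the group sum).
The 5 free-riders keep 58 each, adding 290. Group total = 290 + 487.20 = 777.20.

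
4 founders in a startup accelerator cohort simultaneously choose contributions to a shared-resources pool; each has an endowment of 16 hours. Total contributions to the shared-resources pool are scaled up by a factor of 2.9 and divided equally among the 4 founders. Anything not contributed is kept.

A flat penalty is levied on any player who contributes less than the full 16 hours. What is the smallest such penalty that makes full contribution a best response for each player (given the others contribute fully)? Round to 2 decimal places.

4.40 hours

Given the others contribute fully, the best deviation is to contribute 0 (any partial contribution still incurs the fine and gives up units whose private return 0.7250 is below 1).
Deviating from 16 to 0 saves 16 hours but forfeits the deviator's share of the drop in the shared-resources pool: 2.9/4 × 16 = 11.60.
So the deviation gain is 16 − 11.60 = 4.40, and the fine must be at least 4.40 hours to wipe it out.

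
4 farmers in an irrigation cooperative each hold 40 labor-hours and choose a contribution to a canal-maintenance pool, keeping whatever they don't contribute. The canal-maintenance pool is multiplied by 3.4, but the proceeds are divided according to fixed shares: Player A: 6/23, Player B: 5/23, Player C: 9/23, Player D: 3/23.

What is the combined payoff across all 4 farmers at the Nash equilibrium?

A player with share s gets back 3.4·s per unit contributed, so full contribution is dominant for anyone with s > 1/3.4 = 0.2941 and zero contribution is dominant for anyone below.
Player C alone (share 9/23) is above the threshold, contributing 40; the remaining 3 contribute 0. Total contributed: 40.
The canal-maintenance pool pays out 3.4 × 40 = 136.00 in total (split across the unequal shares, but the aggregate is all that matters for the group sum).
The 3 free-riders keep 40 each, adding 120. Group total = 120 + 136.00 = 256.00.

256.00 labor-hours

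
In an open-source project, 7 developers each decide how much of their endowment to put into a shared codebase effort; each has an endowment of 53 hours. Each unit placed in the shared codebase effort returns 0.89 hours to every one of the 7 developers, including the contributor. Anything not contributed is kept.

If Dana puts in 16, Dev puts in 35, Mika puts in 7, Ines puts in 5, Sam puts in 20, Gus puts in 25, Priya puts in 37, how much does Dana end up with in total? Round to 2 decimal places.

166.05 hours

Total contributed: 16 + 35 + 7 + 5 + 20 + 25 + 37 = 145.
Each receives 0.89 × 145 = 129.05 from the shared codebase effort.
Dana keeps 53 − 16 = 37, so Dana's payoff is 37 + 129.05 = 166.05.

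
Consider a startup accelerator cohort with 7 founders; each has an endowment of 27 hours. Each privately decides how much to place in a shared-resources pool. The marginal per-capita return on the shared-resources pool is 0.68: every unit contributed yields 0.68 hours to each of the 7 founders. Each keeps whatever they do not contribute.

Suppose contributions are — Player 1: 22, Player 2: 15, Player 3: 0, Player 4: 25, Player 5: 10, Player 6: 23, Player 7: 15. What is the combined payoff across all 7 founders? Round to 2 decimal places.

Total contributed: 22 + 15 + 0 + 25 + 10 + 23 + 15 = 110; total kept: 7 × 27 − 110 = 79.
The shared-resources pool pays out 0.68 × 7 × 110 = 523.60 in aggregate.
Group total = 79 + 523.60 = 602.60.

602.60 hours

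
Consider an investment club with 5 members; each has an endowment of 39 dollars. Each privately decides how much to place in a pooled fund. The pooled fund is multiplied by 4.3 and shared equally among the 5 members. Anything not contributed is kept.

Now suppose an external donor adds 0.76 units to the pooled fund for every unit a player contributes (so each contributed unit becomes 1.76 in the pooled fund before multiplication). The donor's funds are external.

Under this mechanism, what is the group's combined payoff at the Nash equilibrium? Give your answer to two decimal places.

1475.76 dollars

With the mechanism, a contributed unit returns 4.3 × 1.76 / 5 = 1.5136 per unit of net cost to the contributor — now above 1 — so contributing fully is weakly dominant for every player.
At the Nash equilibrium everyone contributes 39. Group total payoff = 4.3 × 1.76 × 195 = 1475.76.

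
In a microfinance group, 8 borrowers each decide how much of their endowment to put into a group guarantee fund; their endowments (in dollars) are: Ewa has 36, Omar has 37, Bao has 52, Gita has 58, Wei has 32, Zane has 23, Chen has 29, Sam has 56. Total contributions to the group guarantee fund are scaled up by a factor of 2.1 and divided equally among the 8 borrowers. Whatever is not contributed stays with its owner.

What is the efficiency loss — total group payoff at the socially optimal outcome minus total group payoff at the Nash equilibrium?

The private return per contributed unit is 2.1/8 = 0.2625 < 1 for every player regardless of endowment, so the Nash equilibrium is zero contribution and the group total is Σ E_j = 36 + 37 + 52 + 58 + 32 + 23 + 29 + 56 = 323.
Each contributed unit returns 2.100 to the group, so the social optimum is full contribution by everyone: group total = 2.100 × 323 = 678.30.
Efficiency loss = (2.100 − 1) × 323 = 355.30.

355.30 dollars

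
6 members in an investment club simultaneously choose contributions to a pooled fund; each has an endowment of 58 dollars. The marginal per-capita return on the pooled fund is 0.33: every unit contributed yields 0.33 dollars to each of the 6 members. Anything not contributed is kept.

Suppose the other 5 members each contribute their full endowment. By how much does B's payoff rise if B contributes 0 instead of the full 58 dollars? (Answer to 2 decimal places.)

38.86 dollars

Switching from a contribution of 58 to 0 lets B keep an extra 58 dollars, but lowers the pooled fund by 58, which costs B their own share of that drop: 0.33 × 58 = 19.14.
Net gain = 58 − 19.14 = 38.86. The private return per contributed unit (0.33) is below 1, so free-riding is indeed the best response regardless of what the others do.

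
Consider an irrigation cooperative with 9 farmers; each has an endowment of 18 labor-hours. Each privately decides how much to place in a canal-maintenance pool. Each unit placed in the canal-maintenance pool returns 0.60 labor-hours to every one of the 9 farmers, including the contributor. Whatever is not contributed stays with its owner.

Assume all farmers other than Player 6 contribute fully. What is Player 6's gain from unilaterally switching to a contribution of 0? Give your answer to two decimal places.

Switching from a contribution of 18 to 0 lets Player 6 keep an extra 18 labor-hours, but lowers the canal-maintenance pool by 18, which costs Player 6 their own share of that drop: 0.60 × 18 = 10.80.
Net gain = 18 − 10.80 = 7.20. The private return per contributed unit (0.60) is below 1, so free-riding is indeed the best response regardless of what the others do.

7.20 labor-hours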